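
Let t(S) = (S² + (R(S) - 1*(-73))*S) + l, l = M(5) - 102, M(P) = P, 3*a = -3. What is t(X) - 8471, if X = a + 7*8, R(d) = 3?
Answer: -1363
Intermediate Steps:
a = -1 (a = (⅓)*(-3) = -1)
X = 55 (X = -1 + 7*8 = -1 + 56 = 55)
l = -97 (l = 5 - 102 = -97)
t(S) = -97 + S² + 76*S (t(S) = (S² + (3 - 1*(-73))*S) - 97 = (S² + (3 + 73)*S) - 97 = (S² + 76*S) - 97 = -97 + S² + 76*S)
t(X) - 8471 = (-97 + 55² + 76*55) - 8471 = (-97 + 3025 + 4180) - 8471 = 7108 - 8471 = -1363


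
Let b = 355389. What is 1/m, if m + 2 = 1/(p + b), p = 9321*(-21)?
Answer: -159648/319295 ≈ -0.50000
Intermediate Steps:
p = -195741
m = -319295/159648 (m = -2 + 1/(-195741 + 355389) = -2 + 1/159648 = -319295/159648 ≈ -2.0000)
1/m = 1/(-319295/159648) = -159648/319295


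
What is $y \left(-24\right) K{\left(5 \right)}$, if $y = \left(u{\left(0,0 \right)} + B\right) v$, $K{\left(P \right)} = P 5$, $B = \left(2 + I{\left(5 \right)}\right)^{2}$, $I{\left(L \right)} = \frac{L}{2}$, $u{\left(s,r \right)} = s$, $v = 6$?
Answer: $-72900$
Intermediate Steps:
$I{\left(L \right)} = \frac{L}{2}$ ($I{\left(L \right)} = L \frac{1}{2} = \frac{L}{2}$)
$B = \frac{81}{4}$ ($B = \left(2 + \frac{1}{2} \cdot 5\right)^{2} = \left(2 + \frac{5}{2}\right)^{2} = \left(\frac{9}{2}\right)^{2} = \frac{81}{4} \approx 20.25$)
$K{\left(P \right)} = 5 P$
$y = \frac{243}{2}$ ($y = \left(0 + \frac{81}{4}\right) 6 = \frac{81}{4} \cdot 6 = \frac{243}{2} \approx 121.5$)
$y \left(-24\right) K{\left(5 \right)} = \frac{243}{2} \left(-24\right) 5 \cdot 5 = \left(-2916\right) 25 = -72900$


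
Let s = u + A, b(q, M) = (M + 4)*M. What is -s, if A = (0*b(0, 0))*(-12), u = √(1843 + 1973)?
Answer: -6*√106 ≈ -61.774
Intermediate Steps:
b(q, M) = M*(4 + M) (b(q, M) = (4 + M)*M = M*(4 + M))
u = 6*√106 (u = √3816 = 6*√106 ≈ 61.774)
A = 0 (A = (0*(0*(4 + 0)))*(-12) = (0*(0*4))*(-12) = (0*0)*(-12) = 0*(-12) = 0)
s = 6*√106 (s = 6*√106 + 0 = 6*√106 ≈ 61.774)
-s = -6*√106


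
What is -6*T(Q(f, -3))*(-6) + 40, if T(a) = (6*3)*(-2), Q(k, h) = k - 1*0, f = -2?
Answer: -1256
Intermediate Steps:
Q(k, h) = k (Q(k, h) = k + 0 = k)
T(a) = -36 (T(a) = 18*(-2) = -36)
-6*T(Q(f, -3))*(-6) + 40 = -6*(-36)*(-6) + 40 = 216*(-6) + 40 = -1296 + 40 = -1256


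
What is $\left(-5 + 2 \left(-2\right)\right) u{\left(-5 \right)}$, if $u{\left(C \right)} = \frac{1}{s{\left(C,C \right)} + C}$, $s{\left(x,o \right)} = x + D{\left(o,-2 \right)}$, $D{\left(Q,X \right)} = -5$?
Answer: $\frac{3}{5} \approx 0.6$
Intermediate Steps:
$s{\left(x,o \right)} = -5 + x$ ($s{\left(x,o \right)} = x - 5 = -5 + x$)
$u{\left(C \right)} = \frac{1}{-5 + 2 C}$ ($u{\left(C \right)} = \frac{1}{\left(-5 + C\right) + C} = \frac{1}{-5 + 2 C}$)
$\left(-5 + 2 \left(-2\right)\right) u{\left(-5 \right)} = \frac{-5 + 2 \left(-2\right)}{-5 + 2 \left(-5\right)} = \frac{-5 - 4}{-5 - 10} = - \frac{9}{-15} = \left(-9\right) \left(- \frac{1}{15}\right) = \frac{3}{5}$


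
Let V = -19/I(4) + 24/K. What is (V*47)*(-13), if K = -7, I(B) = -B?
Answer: -22607/28 ≈ -807.39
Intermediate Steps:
V = 37/28 (V = -19/((-1*4)) + 24/(-7) = -19/(-4) + 24*(-⅐) = -19*(-¼) - 24/7 = 19/4 - 24/7 = 37/28 ≈ 1.3214)
(V*47)*(-13) = ((37/28)*47)*(-13) = (1739/28)*(-13) = -22607/28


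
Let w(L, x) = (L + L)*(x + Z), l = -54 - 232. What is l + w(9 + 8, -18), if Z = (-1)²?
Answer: -864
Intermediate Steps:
Z = 1
l = -286
w(L, x) = 2*L*(1 + x) (w(L, x) = (L + L)*(x + 1) = (2*L)*(1 + x) = 2*L*(1 + x))
l + w(9 + 8, -18) = -286 + 2*(9 + 8)*(1 - 18) = -286 + 2*17*(-17) = -286 - 578 = -864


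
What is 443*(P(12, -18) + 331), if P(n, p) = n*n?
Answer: 210425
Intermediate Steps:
P(n, p) = n²
443*(P(12, -18) + 331) = 443*(12² + 331) = 443*(144 + 331) = 443*475 = 210425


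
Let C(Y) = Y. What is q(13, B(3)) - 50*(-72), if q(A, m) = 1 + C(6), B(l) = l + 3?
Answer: 3607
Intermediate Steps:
B(l) = 3 + l
q(A, m) = 7 (q(A, m) = 1 + 6 = 7)
q(13, B(3)) - 50*(-72) = 7 - 50*(-72) = 7 + 3600 = 3607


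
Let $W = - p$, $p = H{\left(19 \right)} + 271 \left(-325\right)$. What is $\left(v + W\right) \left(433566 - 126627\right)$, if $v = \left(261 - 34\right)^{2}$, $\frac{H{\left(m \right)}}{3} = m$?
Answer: $42832416633$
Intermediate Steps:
$H{\left(m \right)} = 3 m$
$v = 51529$ ($v = \left(261 + \left(-65 + 31\right)\right)^{2} = \left(261 - 34\right)^{2} = 227^{2} = 51529$)
$p = -88018$ ($p = 3 \cdot 19 + 271 \left(-325\right) = 57 - 88075 = -88018$)
$W = 88018$ ($W = \left(-1\right) \left(-88018\right) = 88018$)
$\left(v + W\right) \left(433566 - 126627\right) = \left(51529 + 88018\right) \left(433566 - 126627\right) = 139547 \cdot 306939 = 42832416633$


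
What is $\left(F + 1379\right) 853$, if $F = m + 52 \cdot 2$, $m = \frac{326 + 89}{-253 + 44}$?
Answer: $\frac{264030796}{209} \approx 1.2633 \cdot 10^{6}$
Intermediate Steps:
$m = - \frac{415}{209}$ ($m = \frac{415}{-209} = 415 \left(- \frac{1}{209}\right) = - \frac{415}{209} \approx -1.9856$)
$F = \frac{21321}{209}$ ($F = - \frac{415}{209} + 52 \cdot 2 = - \frac{415}{209} + 104 = \frac{21321}{209} \approx 102.01$)
$\left(F + 1379\right) 853 = \left(\frac{21321}{209} + 1379\right) 853 = \frac{309532}{209} \cdot 853 = \frac{264030796}{209}$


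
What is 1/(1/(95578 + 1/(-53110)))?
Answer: 5076147579/53110 ≈ 95578.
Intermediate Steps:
1/(1/(95578 + 1/(-53110))) = 1/(1/(95578 - 1/53110)) = 1/(1/(5076147579/53110)) = 1/(53110/5076147579) = 5076147579/53110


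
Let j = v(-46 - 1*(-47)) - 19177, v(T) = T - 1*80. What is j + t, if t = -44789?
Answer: -64045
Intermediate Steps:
v(T) = -80 + T (v(T) = T - 80 = -80 + T)
j = -19256 (j = (-80 + (-46 - 1*(-47))) - 19177 = (-80 + (-46 + 47)) - 19177 = (-80 + 1) - 19177 = -79 - 19177 = -19256)
j + t = -19256 - 44789 = -64045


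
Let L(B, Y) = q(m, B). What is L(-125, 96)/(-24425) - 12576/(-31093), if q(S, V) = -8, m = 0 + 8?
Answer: 307417544/759446525 ≈ 0.40479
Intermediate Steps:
m = 8
L(B, Y) = -8
L(-125, 96)/(-24425) - 12576/(-31093) = -8/(-24425) - 12576/(-31093) = -8*(-1/24425) - 12576*(-1/31093) = 8/24425 + 12576/31093 = 307417544/759446525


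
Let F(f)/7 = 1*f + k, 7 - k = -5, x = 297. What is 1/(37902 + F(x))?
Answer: 1/40065 ≈ 2.4959e-5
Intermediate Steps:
k = 12 (k = 7 - 1*(-5) = 7 + 5 = 12)
F(f) = 84 + 7*f (F(f) = 7*(1*f + 12) = 7*(f + 12) = 7*(12 + f) = 84 + 7*f)
1/(37902 + F(x)) = 1/(37902 + (84 + 7*297)) = 1/(37902 + (84 + 2079)) = 1/(37902 + 2163) = 1/40065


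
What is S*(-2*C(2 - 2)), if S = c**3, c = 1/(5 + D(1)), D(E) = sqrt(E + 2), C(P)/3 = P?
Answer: 0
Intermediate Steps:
C(P) = 3*P
D(E) = sqrt(2 + E)
c = 1/(5 + sqrt(3)) (c = 1/(5 + sqrt(2 + 1)) = 1/(5 + sqrt(3)) ≈ 0.14854)
S = (5/22 - sqrt(3)/22)**3 ≈ 0.0032776
S*(-2*C(2 - 2)) = (-6*(2 - 2))/(5 + sqrt(3))**3 = (-6*0)/(5 + sqrt(3))**3 = (-2*0)/(5 + sqrt(3))**3 = 0/(5 + sqrt(3))**3 = 0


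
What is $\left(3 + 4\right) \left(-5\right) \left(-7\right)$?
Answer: $245$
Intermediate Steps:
$\left(3 + 4\right) \left(-5\right) \left(-7\right) = 7 \left(-5\right) \left(-7\right) = \left(-35\right) \left(-7\right) = 245$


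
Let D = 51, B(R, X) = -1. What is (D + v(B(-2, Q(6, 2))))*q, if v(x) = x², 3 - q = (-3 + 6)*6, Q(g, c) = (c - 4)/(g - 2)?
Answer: -780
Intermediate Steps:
Q(g, c) = (-4 + c)/(-2 + g)
q = -15 (q = 3 - (-3 + 6)*6 = 3 - 3*6 = 3 - 1*18 = 3 - 18 = -15)
(D + v(B(-2, Q(6, 2))))*q = (51 + (-1)²)*(-15) = (51 + 1)*(-15) = 52*(-15) = -780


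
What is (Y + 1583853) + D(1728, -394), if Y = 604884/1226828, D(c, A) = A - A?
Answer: 485778953292/306707 ≈ 1.5839e+6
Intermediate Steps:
D(c, A) = 0
Y = 151221/306707 (Y = 604884*(1/1226828) = 151221/306707 ≈ 0.49305)
(Y + 1583853) + D(1728, -394) = (151221/306707 + 1583853) + 0 = 485778953292/306707 + 0 = 485778953292/306707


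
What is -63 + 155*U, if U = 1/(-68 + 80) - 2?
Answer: -4321/12 ≈ -360.08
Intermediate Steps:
U = -23/12 (U = 1/12 - 2 = -23/12 ≈ -1.9167)
-63 + 155*U = -63 + 155*(-23/12) = -63 - 3565/12 = -4321/12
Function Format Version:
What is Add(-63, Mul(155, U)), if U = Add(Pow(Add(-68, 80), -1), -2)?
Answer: Rational(-4321, 12) ≈ -360.08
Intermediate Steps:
U = Rational(-23, 12) (U = Add(Pow(12, -1), -2) = Add(Rational(1, 12), -2) = Rational(-23, 12) ≈ -1.9167)
Add(-63, Mul(155, U)) = Add(-63, Mul(155, Rational(-23, 12))) = Add(-63, Rational(-3565, 12)) = Rational(-4321, 12)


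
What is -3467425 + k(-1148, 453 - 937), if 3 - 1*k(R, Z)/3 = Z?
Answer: -3465964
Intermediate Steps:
k(R, Z) = 9 - 3*Z
-3467425 + k(-1148, 453 - 937) = -3467425 + (9 - 3*(453 - 937)) = -3467425 + (9 - 3*(-484)) = -3467425 + (9 + 1452) = -3467425 + 1461 = -3465964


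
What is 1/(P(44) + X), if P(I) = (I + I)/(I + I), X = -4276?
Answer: -1/4275 ≈ -0.00023392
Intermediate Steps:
P(I) = 1 (P(I) = (2*I)/((2*I)) = (2*I)*(1/(2*I)) = 1)
1/(P(44) + X) = 1/(1 - 4276) = 1/(-4275) = -1/4275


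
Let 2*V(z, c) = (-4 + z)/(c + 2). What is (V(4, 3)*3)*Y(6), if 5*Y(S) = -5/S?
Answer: 0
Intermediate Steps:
Y(S) = -1/S (Y(S) = (-5/S)/5 = -1/S)
V(z, c) = (-4 + z)/(2*(2 + c)) (V(z, c) = ((-4 + z)/(c + 2))/2 = ((-4 + z)/(2 + c))/2 = (-4 + z)/(2*(2 + c)))
(V(4, 3)*3)*Y(6) = (((-4 + 4)/(2*(2 + 3)))*3)*(-1/6) = (((½)*0/5)*3)*(-1*⅙) = (((½)*(⅕)*0)*3)*(-⅙) = (0*3)*(-⅙) = 0*(-⅙) = 0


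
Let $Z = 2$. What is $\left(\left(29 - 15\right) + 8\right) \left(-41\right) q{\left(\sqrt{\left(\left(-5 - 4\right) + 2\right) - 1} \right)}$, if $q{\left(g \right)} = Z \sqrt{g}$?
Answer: $- 1804 \sqrt[4]{-1} \cdot 2^{\frac{3}{4}} \approx -2145.3 - 2145.3 i$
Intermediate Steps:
$q{\left(g \right)} = 2 \sqrt{g}$
$\left(\left(29 - 15\right) + 8\right) \left(-41\right) q{\left(\sqrt{\left(\left(-5 - 4\right) + 2\right) - 1} \right)} = \left(\left(29 - 15\right) + 8\right) \left(-41\right) 2 \sqrt{\sqrt{\left(\left(-5 - 4\right) + 2\right) - 1}} = \left(14 + 8\right) \left(-41\right) 2 \sqrt{\sqrt{\left(-9 + 2\right) - 1}} = 22 \left(-41\right) 2 \sqrt{\sqrt{-7 - 1}} = - 902 \cdot 2 \sqrt{\sqrt{-8}} = - 902 \cdot 2 \sqrt{2 i \sqrt{2}} = - 902 \cdot 2 \cdot 2^{\frac{3}{4}} \sqrt{i} = - 1804 \cdot 2^{\frac{3}{4}} \sqrt{i}$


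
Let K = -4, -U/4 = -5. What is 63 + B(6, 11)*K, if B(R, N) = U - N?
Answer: 27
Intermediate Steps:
U = 20 (U = -4*(-5) = 20)
B(R, N) = 20 - N
63 + B(6, 11)*K = 63 + (20 - 1*11)*(-4) = 63 + (20 - 11)*(-4) = 63 + 9*(-4) = 63 - 36 = 27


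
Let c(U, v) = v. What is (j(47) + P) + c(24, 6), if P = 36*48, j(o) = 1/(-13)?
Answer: 22541/13 ≈ 1733.9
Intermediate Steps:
j(o) = -1/13
P = 1728
(j(47) + P) + c(24, 6) = (-1/13 + 1728) + 6 = 22463/13 + 6 = 22541/13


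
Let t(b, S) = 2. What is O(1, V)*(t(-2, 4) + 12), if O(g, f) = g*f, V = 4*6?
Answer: 336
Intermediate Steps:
V = 24
O(g, f) = f*g
O(1, V)*(t(-2, 4) + 12) = (24*1)*(2 + 12) = 24*14 = 336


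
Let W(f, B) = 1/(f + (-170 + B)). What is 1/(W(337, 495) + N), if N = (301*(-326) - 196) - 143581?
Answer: -662/160139785 ≈ -4.1339e-6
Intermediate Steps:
W(f, B) = 1/(-170 + B + f)
N = -241903 (N = (-98126 - 196) - 143581 = -98322 - 143581 = -241903)
1/(W(337, 495) + N) = 1/(1/(-170 + 495 + 337) - 241903) = 1/(1/662 - 241903) = 1/(-160139785/662) = -662/160139785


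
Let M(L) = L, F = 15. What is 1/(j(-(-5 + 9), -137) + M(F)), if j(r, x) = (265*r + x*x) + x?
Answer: 1/17587 ≈ 5.6860e-5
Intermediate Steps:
j(r, x) = x + x² + 265*r (j(r, x) = (265*r + x²) + x = (x² + 265*r) + x = x + x² + 265*r)
1/(j(-(-5 + 9), -137) + M(F)) = 1/((-137 + (-137)² + 265*(-(-5 + 9))) + 15) = 1/((-137 + 18769 + 265*(-1*4)) + 15) = 1/((-137 + 18769 + 265*(-4)) + 15) = 1/((-137 + 18769 - 1060) + 15) = 1/(17572 + 15) = 1/17587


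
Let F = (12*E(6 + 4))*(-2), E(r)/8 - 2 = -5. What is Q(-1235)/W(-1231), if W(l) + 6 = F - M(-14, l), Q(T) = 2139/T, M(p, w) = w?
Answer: -2139/2224235 ≈ -0.00096168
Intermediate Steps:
E(r) = -24 (E(r) = 16 + 8*(-5) = 16 - 40 = -24)
F = 576 (F = (12*(-24))*(-2) = -288*(-2) = 576)
W(l) = 570 - l (W(l) = -6 + (576 - l) = 570 - l)
Q(-1235)/W(-1231) = (2139/(-1235))/(570 - 1*(-1231)) = (2139*(-1/1235))/(570 + 1231) = -2139/1235/1801 = -2139/1235*1/1801 = -2139/2224235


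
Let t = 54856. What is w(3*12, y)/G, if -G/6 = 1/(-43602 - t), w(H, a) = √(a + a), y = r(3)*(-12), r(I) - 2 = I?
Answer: 98458*I*√30/3 ≈ 1.7976e+5*I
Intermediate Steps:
r(I) = 2 + I
y = -60 (y = (2 + 3)*(-12) = 5*(-12) = -60)
w(H, a) = √2*√a (w(H, a) = √(2*a) = √2*√a)
G = 3/49229 (G = -6/(-43602 - 1*54856) = -6/(-43602 - 54856) = -6/(-98458) = -6*(-1/98458) = 3/49229 ≈ 6.0940e-5)
w(3*12, y)/G = (√2*√(-60))/(3/49229) = (√2*(2*I*√15))*(49229/3) = (2*I*√30)*(49229/3) = 98458*I*√30/3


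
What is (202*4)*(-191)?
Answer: -154328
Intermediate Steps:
(202*4)*(-191) = 808*(-191) = -154328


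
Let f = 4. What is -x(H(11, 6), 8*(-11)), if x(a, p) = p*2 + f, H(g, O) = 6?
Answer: 172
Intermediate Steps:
x(a, p) = 4 + 2*p (x(a, p) = p*2 + 4 = 2*p + 4 = 4 + 2*p)
-x(H(11, 6), 8*(-11)) = -(4 + 2*(8*(-11))) = -(4 + 2*(-88)) = -(4 - 176) = -1*(-172) = 172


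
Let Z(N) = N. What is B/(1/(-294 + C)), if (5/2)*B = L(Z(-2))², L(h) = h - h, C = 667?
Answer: 0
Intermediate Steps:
L(h) = 0
B = 0 (B = (⅖)*0² = (⅖)*0 = 0)
B/(1/(-294 + C)) = 0/(1/(-294 + 667)) = 0/(1/373) = 0*373 = 0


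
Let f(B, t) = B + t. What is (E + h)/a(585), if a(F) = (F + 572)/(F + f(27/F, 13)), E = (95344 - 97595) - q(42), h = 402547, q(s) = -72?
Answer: 15563505264/75205 ≈ 2.0695e+5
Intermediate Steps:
E = -2179 (E = (95344 - 97595) - 1*(-72) = -2251 + 72 = -2179)
a(F) = (572 + F)/(13 + F + 27/F) (a(F) = (F + 572)/(F + (27/F + 13)) = (572 + F)/(F + (13 + 27/F)) = (572 + F)/(13 + F + 27/F))
(E + h)/a(585) = (-2179 + 402547)/((585*(572 + 585)/(27 + 585² + 13*585))) = 400368/((585*1157/(27 + 342225 + 7605))) = 400368/((585*1157/349857)) = 400368/((585*(1/349857)*1157)) = 400368/(75205/38873) = 400368*(38873/75205) = 15563505264/75205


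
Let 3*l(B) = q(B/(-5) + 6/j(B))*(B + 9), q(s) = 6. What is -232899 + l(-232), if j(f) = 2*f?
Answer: -233345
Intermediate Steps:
l(B) = 18 + 2*B (l(B) = (6*(B + 9))/3 = (6*(9 + B))/3 = (54 + 6*B)/3 = 18 + 2*B)
-232899 + l(-232) = -232899 + (18 + 2*(-232)) = -232899 + (18 - 464) = -232899 - 446 = -233345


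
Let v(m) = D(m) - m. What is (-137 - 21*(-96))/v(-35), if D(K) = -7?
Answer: 1879/28 ≈ 67.107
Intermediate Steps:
v(m) = -7 - m
(-137 - 21*(-96))/v(-35) = (-137 - 21*(-96))/(-7 - 1*(-35)) = (-137 + 2016)/(-7 + 35) = 1879/28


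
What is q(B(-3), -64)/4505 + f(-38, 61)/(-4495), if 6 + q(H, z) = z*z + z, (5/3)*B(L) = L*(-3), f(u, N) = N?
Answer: 3564413/4049995 ≈ 0.88010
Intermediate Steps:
B(L) = -9*L/5 (B(L) = 3*(L*(-3))/5 = 3*(-3*L)/5 = -9*L/5)
q(H, z) = -6 + z + z² (q(H, z) = -6 + (z*z + z) = -6 + (z² + z) = -6 + (z + z²) = -6 + z + z²)
q(B(-3), -64)/4505 + f(-38, 61)/(-4495) = (-6 - 64 + (-64)²)/4505 + 61/(-4495) = (-6 - 64 + 4096)*(1/4505) + 61*(-1/4495) = 4026*(1/4505) - 61/4495 = 4026/4505 - 61/4495 = 3564413/4049995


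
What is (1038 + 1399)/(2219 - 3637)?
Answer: -2437/1418 ≈ -1.7186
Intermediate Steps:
(1038 + 1399)/(2219 - 3637) = 2437/(-1418) = 2437*(-1/1418) = -2437/1418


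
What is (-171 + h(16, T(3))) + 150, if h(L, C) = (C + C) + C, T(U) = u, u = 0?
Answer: -21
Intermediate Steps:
T(U) = 0
h(L, C) = 3*C (h(L, C) = 2*C + C = 3*C)
(-171 + h(16, T(3))) + 150 = (-171 + 3*0) + 150 = (-171 + 0) + 150 = -171 + 150 = -21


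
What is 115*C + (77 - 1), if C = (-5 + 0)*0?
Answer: 76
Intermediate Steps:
C = 0 (C = -5*0 = 0)
115*C + (77 - 1) = 115*0 + (77 - 1) = 0 + 76 = 76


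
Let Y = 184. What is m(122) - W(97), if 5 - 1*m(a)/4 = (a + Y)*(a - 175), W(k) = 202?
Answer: 64690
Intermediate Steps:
m(a) = 20 - 4*(-175 + a)*(184 + a) (m(a) = 20 - 4*(a + 184)*(a - 175) = 20 - 4*(184 + a)*(-175 + a) = 20 - 4*(-175 + a)*(184 + a))
m(122) - W(97) = (128820 - 36*122 - 4*122²) - 1*202 = (128820 - 4392 - 4*14884) - 202 = (128820 - 4392 - 59536) - 202 = 64892 - 202 = 64690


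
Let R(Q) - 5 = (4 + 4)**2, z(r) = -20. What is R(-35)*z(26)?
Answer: -1380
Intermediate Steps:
R(Q) = 69 (R(Q) = 5 + (4 + 4)**2 = 5 + 8**2 = 5 + 64 = 69)
R(-35)*z(26) = 69*(-20) = -1380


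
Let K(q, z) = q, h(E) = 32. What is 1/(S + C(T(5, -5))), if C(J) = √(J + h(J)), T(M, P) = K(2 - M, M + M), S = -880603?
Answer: -880603/775461643580 - √29/775461643580 ≈ -1.1356e-6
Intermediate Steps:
T(M, P) = 2 - M
C(J) = √(32 + J) (C(J) = √(J + 32) = √(32 + J))
1/(S + C(T(5, -5))) = 1/(-880603 + √(32 + (2 - 1*5))) = 1/(-880603 + √(32 + (2 - 5))) = 1/(-880603 + √(32 - 3)) = 1/(-880603 + √29)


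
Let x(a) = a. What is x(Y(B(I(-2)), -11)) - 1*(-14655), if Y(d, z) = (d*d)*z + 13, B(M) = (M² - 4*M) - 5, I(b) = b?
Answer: 14129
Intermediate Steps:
B(M) = -5 + M² - 4*M
Y(d, z) = 13 + z*d² (Y(d, z) = d²*z + 13 = z*d² + 13 = 13 + z*d²)
x(Y(B(I(-2)), -11)) - 1*(-14655) = (13 - 11*(-5 + (-2)² - 4*(-2))²) - 1*(-14655) = (13 - 11*(-5 + 4 + 8)²) + 14655 = (13 - 11*7²) + 14655 = (13 - 11*49) + 14655 = (13 - 539) + 14655 = -526 + 14655 = 14129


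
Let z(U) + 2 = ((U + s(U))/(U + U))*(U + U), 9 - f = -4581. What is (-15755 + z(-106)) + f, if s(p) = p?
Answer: -11379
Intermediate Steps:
f = 4590 (f = 9 - 1*(-4581) = 9 + 4581 = 4590)
z(U) = -2 + 2*U (z(U) = -2 + ((U + U)/(U + U))*(U + U) = -2 + ((2*U)/((2*U)))*(2*U) = -2 + ((2*U)*(1/(2*U)))*(2*U) = -2 + 1*(2*U) = -2 + 2*U)
(-15755 + z(-106)) + f = (-15755 + (-2 + 2*(-106))) + 4590 = (-15755 + (-2 - 212)) + 4590 = (-15755 - 214) + 4590 = -15969 + 4590 = -11379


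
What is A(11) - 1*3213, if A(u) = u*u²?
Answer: -1882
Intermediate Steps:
A(u) = u³
A(11) - 1*3213 = 11³ - 1*3213 = 1331 - 3213 = -1882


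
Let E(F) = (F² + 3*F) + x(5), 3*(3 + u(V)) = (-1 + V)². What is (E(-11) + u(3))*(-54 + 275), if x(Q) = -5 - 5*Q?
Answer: 37349/3 ≈ 12450.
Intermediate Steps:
u(V) = -3 + (-1 + V)²/3
E(F) = -30 + F² + 3*F (E(F) = (F² + 3*F) + (-5 - 5*5) = (F² + 3*F) + (-5 - 25) = (F² + 3*F) - 30 = -30 + F² + 3*F)
(E(-11) + u(3))*(-54 + 275) = ((-30 + (-11)² + 3*(-11)) + (-3 + (-1 + 3)²/3))*(-54 + 275) = ((-30 + 121 - 33) + (-3 + (⅓)*2²))*221 = (58 + (-3 + (⅓)*4))*221 = (58 + (-3 + 4/3))*221 = (58 - 5/3)*221 = (169/3)*221 = 37349/3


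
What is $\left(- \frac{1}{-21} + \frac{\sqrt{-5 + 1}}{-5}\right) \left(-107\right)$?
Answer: $- \frac{107}{21} + \frac{214 i}{5} \approx -5.0952 + 42.8 i$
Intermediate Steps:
$\left(- \frac{1}{-21} + \frac{\sqrt{-5 + 1}}{-5}\right) \left(-107\right) = \left(\left(-1\right) \left(- \frac{1}{21}\right) + \sqrt{-4} \left(- \frac{1}{5}\right)\right) \left(-107\right) = \left(\frac{1}{21} + 2 i \left(- \frac{1}{5}\right)\right) \left(-107\right) = \left(\frac{1}{21} - \frac{2 i}{5}\right) \left(-107\right) = - \frac{107}{21} + \frac{214 i}{5}$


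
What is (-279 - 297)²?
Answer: 331776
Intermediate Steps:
(-279 - 297)² = (-576)² = 331776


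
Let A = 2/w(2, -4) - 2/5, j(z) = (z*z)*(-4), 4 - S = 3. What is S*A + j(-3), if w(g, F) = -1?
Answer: -192/5 ≈ -38.400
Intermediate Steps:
S = 1 (S = 4 - 1*3 = 4 - 3 = 1)
j(z) = -4*z**2 (j(z) = z**2*(-4) = -4*z**2)
A = -12/5 (A = 2/(-1) - 2/5 = 2*(-1) - 2*1/5 = -2 - 2/5 = -12/5 ≈ -2.4000)
S*A + j(-3) = 1*(-12/5) - 4*(-3)**2 = -12/5 - 4*9 = -12/5 - 36 = -192/5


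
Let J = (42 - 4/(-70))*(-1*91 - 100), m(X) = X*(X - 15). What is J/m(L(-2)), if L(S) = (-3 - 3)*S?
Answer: 70288/315 ≈ 223.14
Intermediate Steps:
L(S) = -6*S
m(X) = X*(-15 + X)
J = -281152/35 (J = (42 - 4*(-1/70))*(-91 - 100) = (42 + 2/35)*(-191) = (1472/35)*(-191) = -281152/35 ≈ -8032.9)
J/m(L(-2)) = -281152/35/((-6*(-2))*(-15 - 6*(-2))) = -281152/35/(12*(-15 + 12)) = -281152/35/(12*(-3)) = -281152/35/(-36) = -1/36*(-281152/35) = 70288/315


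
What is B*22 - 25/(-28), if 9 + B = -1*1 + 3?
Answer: -4287/28 ≈ -153.11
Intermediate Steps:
B = -7 (B = -9 + (-1*1 + 3) = -9 + (-1 + 3) = -9 + 2 = -7)
B*22 - 25/(-28) = -7*22 - 25/(-28) = -154 - 25*(-1/28) = -154 + 25/28 = -4287/28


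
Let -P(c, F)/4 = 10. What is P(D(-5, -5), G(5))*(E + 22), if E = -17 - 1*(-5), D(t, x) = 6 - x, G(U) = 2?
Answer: -400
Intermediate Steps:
P(c, F) = -40 (P(c, F) = -4*10 = -40)
E = -12 (E = -17 + 5 = -12)
P(D(-5, -5), G(5))*(E + 22) = -40*(-12 + 22) = -40*10 = -400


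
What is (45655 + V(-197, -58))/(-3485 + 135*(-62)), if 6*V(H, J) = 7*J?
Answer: -136762/35565 ≈ -3.8454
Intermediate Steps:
V(H, J) = 7*J/6 (V(H, J) = (7*J)/6 = 7*J/6)
(45655 + V(-197, -58))/(-3485 + 135*(-62)) = (45655 + (7/6)*(-58))/(-3485 + 135*(-62)) = (45655 - 203/3)/(-3485 - 8370) = (136762/3)/(-11855) = (136762/3)*(-1/11855) = -136762/35565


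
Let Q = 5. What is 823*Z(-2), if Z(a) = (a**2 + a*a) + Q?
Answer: 10699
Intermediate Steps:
Z(a) = 5 + 2*a**2 (Z(a) = (a**2 + a*a) + 5 = (a**2 + a**2) + 5 = 2*a**2 + 5 = 5 + 2*a**2)
823*Z(-2) = 823*(5 + 2*(-2)**2) = 823*(5 + 2*4) = 823*(5 + 8) = 823*13 = 10699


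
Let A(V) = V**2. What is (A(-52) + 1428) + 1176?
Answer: 5308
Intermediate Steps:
(A(-52) + 1428) + 1176 = ((-52)**2 + 1428) + 1176 = (2704 + 1428) + 1176 = 4132 + 1176 = 5308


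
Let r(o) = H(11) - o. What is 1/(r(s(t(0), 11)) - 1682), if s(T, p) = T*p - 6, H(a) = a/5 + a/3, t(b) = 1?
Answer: -15/25217 ≈ -0.00059484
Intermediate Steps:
H(a) = 8*a/15 (H(a) = a*(1/5) + a*(1/3) = a/5 + a/3 = 8*a/15)
s(T, p) = -6 + T*p
r(o) = 88/15 - o (r(o) = (8/15)*11 - o = 88/15 - o)
1/(r(s(t(0), 11)) - 1682) = 1/((88/15 - (-6 + 1*11)) - 1682) = 1/((88/15 - (-6 + 11)) - 1682) = 1/((88/15 - 1*5) - 1682) = 1/((88/15 - 5) - 1682) = 1/(13/15 - 1682) = 1/(-25217/15) = -15/25217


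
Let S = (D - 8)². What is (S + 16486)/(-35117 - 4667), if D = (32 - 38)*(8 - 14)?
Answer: -8635/19892 ≈ -0.43409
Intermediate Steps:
D = 36 (D = -6*(-6) = 36)
S = 784 (S = (36 - 8)² = 28² = 784)
(S + 16486)/(-35117 - 4667) = (784 + 16486)/(-35117 - 4667) = 17270/(-39784) = 17270*(-1/39784) = -8635/19892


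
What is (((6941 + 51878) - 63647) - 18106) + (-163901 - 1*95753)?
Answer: -282588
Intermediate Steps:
(((6941 + 51878) - 63647) - 18106) + (-163901 - 1*95753) = ((58819 - 63647) - 18106) + (-163901 - 95753) = (-4828 - 18106) - 259654 = -22934 - 259654 = -282588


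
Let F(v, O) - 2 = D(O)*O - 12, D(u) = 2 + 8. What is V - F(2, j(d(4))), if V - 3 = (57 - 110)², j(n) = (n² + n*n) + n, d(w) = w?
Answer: 2462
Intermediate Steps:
D(u) = 10
j(n) = n + 2*n² (j(n) = (n² + n²) + n = 2*n² + n = n + 2*n²)
F(v, O) = -10 + 10*O (F(v, O) = 2 + (10*O - 12) = 2 + (-12 + 10*O) = -10 + 10*O)
V = 2812 (V = 3 + (57 - 110)² = 3 + (-53)² = 3 + 2809 = 2812)
V - F(2, j(d(4))) = 2812 - (-10 + 10*(4*(1 + 2*4))) = 2812 - (-10 + 10*(4*(1 + 8))) = 2812 - (-10 + 10*(4*9)) = 2812 - (-10 + 10*36) = 2812 - (-10 + 360) = 2812 - 1*350 = 2812 - 350 = 2462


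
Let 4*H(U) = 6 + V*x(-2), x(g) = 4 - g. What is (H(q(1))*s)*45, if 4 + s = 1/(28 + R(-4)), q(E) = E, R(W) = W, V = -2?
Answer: 4275/16 ≈ 267.19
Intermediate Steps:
s = -95/24 (s = -4 + 1/(28 - 4) = -4 + 1/24 = -95/24 ≈ -3.9583)
H(U) = -3/2 (H(U) = (6 - 2*(4 - 1*(-2)))/4 = (6 - 2*(4 + 2))/4 = (6 - 2*6)/4 = (6 - 12)/4 = (¼)*(-6) = -3/2)
(H(q(1))*s)*45 = -3/2*(-95/24)*45 = (95/16)*45 = 4275/16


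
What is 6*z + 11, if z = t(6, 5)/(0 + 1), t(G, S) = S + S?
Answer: 71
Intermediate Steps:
t(G, S) = 2*S
z = 10 (z = (2*5)/(0 + 1) = 10/1 = 10*1 = 10)
6*z + 11 = 6*10 + 11 = 60 + 11 = 71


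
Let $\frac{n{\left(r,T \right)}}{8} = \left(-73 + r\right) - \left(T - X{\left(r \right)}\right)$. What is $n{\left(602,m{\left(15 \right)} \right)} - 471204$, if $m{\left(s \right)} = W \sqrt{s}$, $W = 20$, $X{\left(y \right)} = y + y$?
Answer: $-457340 - 160 \sqrt{15} \approx -4.5796 \cdot 10^{5}$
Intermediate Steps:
$X{\left(y \right)} = 2 y$
$m{\left(s \right)} = 20 \sqrt{s}$
$n{\left(r,T \right)} = -584 - 8 T + 24 r$ ($n{\left(r,T \right)} = 8 \left(\left(-73 + r\right) - \left(T - 2 r\right)\right) = 8 \left(-73 - T + 3 r\right) = -584 - 8 T + 24 r$)
$n{\left(602,m{\left(15 \right)} \right)} - 471204 = \left(-584 - 8 \cdot 20 \sqrt{15} + 24 \cdot 602\right) - 471204 = \left(-584 - 160 \sqrt{15} + 14448\right) - 471204 = \left(13864 - 160 \sqrt{15}\right) - 471204 = -457340 - 160 \sqrt{15}$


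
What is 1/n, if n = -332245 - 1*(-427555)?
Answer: 1/95310 ≈ 1.0492e-5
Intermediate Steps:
n = 95310 (n = -332245 + 427555 = 95310)
1/n = 1/95310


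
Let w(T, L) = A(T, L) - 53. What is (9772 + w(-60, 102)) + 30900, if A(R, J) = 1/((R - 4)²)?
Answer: 166375425/4096 ≈ 40619.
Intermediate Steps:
A(R, J) = (-4 + R)⁻² (A(R, J) = 1/((-4 + R)²) = (-4 + R)⁻²)
w(T, L) = -53 + (-4 + T)⁻² (w(T, L) = (-4 + T)⁻² - 53 = -53 + (-4 + T)⁻²)
(9772 + w(-60, 102)) + 30900 = (9772 + (-53 + (-4 - 60)⁻²)) + 30900 = (9772 + (-53 + (-64)⁻²)) + 30900 = (9772 + (-53 + 1/4096)) + 30900 = (9772 - 217087/4096) + 30900 = 39809025/4096 + 30900 = 166375425/4096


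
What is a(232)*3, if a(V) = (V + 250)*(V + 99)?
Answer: 478626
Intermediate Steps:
a(V) = (99 + V)*(250 + V) (a(V) = (250 + V)*(99 + V) = (99 + V)*(250 + V))
a(232)*3 = (24750 + 232² + 349*232)*3 = (24750 + 53824 + 80968)*3 = 159542*3 = 478626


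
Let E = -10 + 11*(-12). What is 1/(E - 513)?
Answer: -1/655 ≈ -0.0015267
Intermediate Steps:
E = -142 (E = -10 - 132 = -142)
1/(E - 513) = 1/(-142 - 513) = 1/(-655) = -1/655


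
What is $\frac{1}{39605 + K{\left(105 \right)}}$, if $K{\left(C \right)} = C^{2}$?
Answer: $\frac{1}{50630} \approx 1.9751 \cdot 10^{-5}$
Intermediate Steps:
$\frac{1}{39605 + K{\left(105 \right)}} = \frac{1}{39605 + 105^{2}} = \frac{1}{39605 + 11025} = \frac{1}{50630}$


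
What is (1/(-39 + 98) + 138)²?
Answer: 66308449/3481 ≈ 19049.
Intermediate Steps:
(1/(-39 + 98) + 138)² = (1/59 + 138)² = (8143/59)² = 66308449/3481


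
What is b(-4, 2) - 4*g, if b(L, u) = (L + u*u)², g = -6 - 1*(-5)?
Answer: 4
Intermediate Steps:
g = -1 (g = -6 + 5 = -1)
b(L, u) = (L + u²)²
b(-4, 2) - 4*g = (-4 + 2²)² - 4*(-1) = (-4 + 4)² + 4 = 0² + 4 = 0 + 4 = 4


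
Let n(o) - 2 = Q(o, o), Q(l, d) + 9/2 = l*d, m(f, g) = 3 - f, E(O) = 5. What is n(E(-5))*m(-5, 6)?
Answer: 180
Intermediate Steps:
Q(l, d) = -9/2 + d*l (Q(l, d) = -9/2 + l*d = -9/2 + d*l)
n(o) = -5/2 + o**2 (n(o) = 2 + (-9/2 + o*o) = 2 + (-9/2 + o**2) = -5/2 + o**2)
n(E(-5))*m(-5, 6) = (-5/2 + 5**2)*(3 - 1*(-5)) = (-5/2 + 25)*(3 + 5) = (45/2)*8 = 180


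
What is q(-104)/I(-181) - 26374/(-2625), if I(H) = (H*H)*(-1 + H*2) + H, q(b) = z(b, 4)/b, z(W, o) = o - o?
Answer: 26374/2625 ≈ 10.047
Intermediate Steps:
z(W, o) = 0
q(b) = 0 (q(b) = 0/b = 0)
I(H) = H + H**2*(-1 + 2*H) (I(H) = H**2*(-1 + 2*H) + H = H + H**2*(-1 + 2*H))
q(-104)/I(-181) - 26374/(-2625) = 0/((-181*(1 - 1*(-181) + 2*(-181)**2))) - 26374/(-2625) = 0/((-181*(1 + 181 + 2*32761))) - 26374*(-1/2625) = 0/((-181*(1 + 181 + 65522))) + 26374/2625 = 0/((-181*65704)) + 26374/2625 = 0/(-11892424) + 26374/2625 = 0*(-1/11892424) + 26374/2625 = 0 + 26374/2625 = 26374/2625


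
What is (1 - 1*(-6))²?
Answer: 49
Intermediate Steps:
(1 - 1*(-6))² = (1 + 6)² = 7² = 49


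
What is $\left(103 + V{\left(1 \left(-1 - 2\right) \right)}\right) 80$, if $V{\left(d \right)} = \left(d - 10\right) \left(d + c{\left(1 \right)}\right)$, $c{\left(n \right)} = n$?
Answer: $10320$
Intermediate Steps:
$V{\left(d \right)} = \left(1 + d\right) \left(-10 + d\right)$ ($V{\left(d \right)} = \left(d - 10\right) \left(d + 1\right) = \left(-10 + d\right) \left(1 + d\right) = \left(1 + d\right) \left(-10 + d\right)$)
$\left(103 + V{\left(1 \left(-1 - 2\right) \right)}\right) 80 = \left(103 - \left(10 - \left(-1 - 2\right)^{2} + 9 \cdot 1 \left(-1 - 2\right)\right)\right) 80 = \left(103 - \left(10 - 9 + 9 \cdot 1 \left(-3\right)\right)\right) 80 = \left(103 - \left(-17 - 9\right)\right) 80 = \left(103 + \left(-10 + 9 + 27\right)\right) 80 = \left(103 + 26\right) 80 = 129 \cdot 80 = 10320$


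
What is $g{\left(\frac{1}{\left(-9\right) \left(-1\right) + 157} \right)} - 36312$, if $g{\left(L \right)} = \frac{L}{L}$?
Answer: $-36311$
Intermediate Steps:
$g{\left(L \right)} = 1$
$g{\left(\frac{1}{\left(-9\right) \left(-1\right) + 157} \right)} - 36312 = 1 - 36312 = -36311$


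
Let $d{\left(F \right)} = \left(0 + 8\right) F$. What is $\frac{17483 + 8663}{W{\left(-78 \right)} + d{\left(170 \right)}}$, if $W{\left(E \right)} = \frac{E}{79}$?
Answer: $\frac{1032767}{53681} \approx 19.239$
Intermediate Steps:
$W{\left(E \right)} = \frac{E}{79}$ ($W{\left(E \right)} = E \frac{1}{79} = \frac{E}{79}$)
$d{\left(F \right)} = 8 F$
$\frac{17483 + 8663}{W{\left(-78 \right)} + d{\left(170 \right)}} = \frac{17483 + 8663}{\frac{1}{79} \left(-78\right) + 8 \cdot 170} = \frac{26146}{- \frac{78}{79} + 1360} = \frac{26146}{\frac{107362}{79}} = 26146 \cdot \frac{79}{107362} = \frac{1032767}{53681}$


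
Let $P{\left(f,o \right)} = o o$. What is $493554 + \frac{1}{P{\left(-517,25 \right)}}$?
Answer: $\frac{308471251}{625} \approx 4.9355 \cdot 10^{5}$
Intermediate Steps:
$P{\left(f,o \right)} = o^{2}$
$493554 + \frac{1}{P{\left(-517,25 \right)}} = 493554 + \frac{1}{25^{2}} = 493554 + \frac{1}{625} = \frac{308471251}{625}$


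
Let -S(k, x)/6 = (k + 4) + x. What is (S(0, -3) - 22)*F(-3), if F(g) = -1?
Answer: 28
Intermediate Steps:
S(k, x) = -24 - 6*k - 6*x (S(k, x) = -6*((k + 4) + x) = -6*((4 + k) + x) = -6*(4 + k + x) = -24 - 6*k - 6*x)
(S(0, -3) - 22)*F(-3) = ((-24 - 6*0 - 6*(-3)) - 22)*(-1) = ((-24 + 0 + 18) - 22)*(-1) = (-6 - 22)*(-1) = -28*(-1) = 28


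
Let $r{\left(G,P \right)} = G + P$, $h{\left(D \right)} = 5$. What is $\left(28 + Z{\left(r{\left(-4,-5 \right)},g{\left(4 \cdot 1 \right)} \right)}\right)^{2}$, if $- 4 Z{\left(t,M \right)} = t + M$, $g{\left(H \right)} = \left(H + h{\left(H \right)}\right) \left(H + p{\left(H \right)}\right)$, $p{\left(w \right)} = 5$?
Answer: $100$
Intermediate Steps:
$g{\left(H \right)} = \left(5 + H\right)^{2}$ ($g{\left(H \right)} = \left(H + 5\right) \left(H + 5\right) = \left(5 + H\right) \left(5 + H\right) = \left(5 + H\right)^{2}$)
$Z{\left(t,M \right)} = - \frac{M}{4} - \frac{t}{4}$ ($Z{\left(t,M \right)} = - \frac{t + M}{4} = - \frac{M + t}{4} = - \frac{M}{4} - \frac{t}{4}$)
$\left(28 + Z{\left(r{\left(-4,-5 \right)},g{\left(4 \cdot 1 \right)} \right)}\right)^{2} = \left(28 - \left(\frac{-4 - 5}{4} + \frac{25 + \left(4 \cdot 1\right)^{2} + 10 \cdot 4 \cdot 1}{4}\right)\right)^{2} = \left(28 - \left(- \frac{9}{4} + \frac{25 + 4^{2} + 10 \cdot 4}{4}\right)\right)^{2} = \left(28 + \left(- \frac{25 + 16 + 40}{4} + \frac{9}{4}\right)\right)^{2} = \left(28 + \left(\left(- \frac{1}{4}\right) 81 + \frac{9}{4}\right)\right)^{2} = \left(28 + \left(- \frac{81}{4} + \frac{9}{4}\right)\right)^{2} = \left(28 - 18\right)^{2} = 10^{2} = 100$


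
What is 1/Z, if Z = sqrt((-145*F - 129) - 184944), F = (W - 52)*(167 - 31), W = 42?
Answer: sqrt(12127)/12127 ≈ 0.0090808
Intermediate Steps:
F = -1360 (F = (42 - 52)*(167 - 31) = -10*136 = -1360)
Z = sqrt(12127) (Z = sqrt((-145*(-1360) - 129) - 184944) = sqrt((197200 - 129) - 184944) = sqrt(197071 - 184944) = sqrt(12127) ≈ 110.12)
1/Z = 1/(sqrt(12127)) = sqrt(12127)/12127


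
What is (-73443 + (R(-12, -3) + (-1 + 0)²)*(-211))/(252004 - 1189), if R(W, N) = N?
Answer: -73021/250815 ≈ -0.29113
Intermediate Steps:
(-73443 + (R(-12, -3) + (-1 + 0)²)*(-211))/(252004 - 1189) = (-73443 + (-3 + (-1 + 0)²)*(-211))/(252004 - 1189) = (-73443 + (-3 + (-1)²)*(-211))/250815 = (-73443 + (-3 + 1)*(-211))*(1/250815) = (-73443 - 2*(-211))*(1/250815) = (-73443 + 422)*(1/250815) = -73021*1/250815 = -73021/250815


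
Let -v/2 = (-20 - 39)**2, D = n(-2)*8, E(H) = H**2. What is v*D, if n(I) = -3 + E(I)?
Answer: -55696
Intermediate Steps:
n(I) = -3 + I**2
D = 8 (D = (-3 + (-2)**2)*8 = (-3 + 4)*8 = 1*8 = 8)
v = -6962 (v = -2*(-20 - 39)**2 = -2*(-59)**2 = -2*3481 = -6962)
v*D = -6962*8 = -55696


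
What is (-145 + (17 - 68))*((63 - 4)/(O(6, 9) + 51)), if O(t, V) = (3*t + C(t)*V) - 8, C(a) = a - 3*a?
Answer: 11564/47 ≈ 246.04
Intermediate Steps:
C(a) = -2*a
O(t, V) = -8 + 3*t - 2*V*t (O(t, V) = (3*t + (-2*t)*V) - 8 = (3*t - 2*V*t) - 8 = -8 + 3*t - 2*V*t)
(-145 + (17 - 68))*((63 - 4)/(O(6, 9) + 51)) = (-145 + (17 - 68))*((63 - 4)/((-8 + 3*6 - 2*9*6) + 51)) = (-145 - 51)*(59/((-8 + 18 - 108) + 51)) = -11564/(-98 + 51) = -11564/(-47) = -11564*(-1)/47 = -196*(-59/47) = 11564/47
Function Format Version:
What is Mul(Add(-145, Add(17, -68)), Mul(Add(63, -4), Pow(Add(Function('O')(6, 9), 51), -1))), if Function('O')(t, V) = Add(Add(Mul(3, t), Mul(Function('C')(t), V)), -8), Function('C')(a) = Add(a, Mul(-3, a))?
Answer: Rational(11564, 47) ≈ 246.04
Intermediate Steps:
Function('C')(a) = Mul(-2, a)
Function('O')(t, V) = Add(-8, Mul(3, t), Mul(-2, V, t)) (Function('O')(t, V) = Add(Add(Mul(3, t), Mul(Mul(-2, t), V)), -8) = Add(Add(Mul(3, t), Mul(-2, V, t)), -8) = Add(-8, Mul(3, t), Mul(-2, V, t)))
Mul(Add(-145, Add(17, -68)), Mul(Add(63, -4), Pow(Add(Function('O')(6, 9), 51), -1))) = Mul(Add(-145, Add(17, -68)), Mul(Add(63, -4), Pow(Add(Add(-8, Mul(3, 6), Mul(-2, 9, 6)), 51), -1))) = Mul(Add(-145, -51), Mul(59, Pow(Add(Add(-8, 18, -108), 51), -1))) = Mul(-196, Mul(59, Pow(Add(-98, 51), -1))) = Mul(-196, Mul(59, Pow(-47, -1))) = Mul(-196, Mul(59, Rational(-1, 47))) = Mul(-196, Rational(-59, 47)) = Rational(11564, 47)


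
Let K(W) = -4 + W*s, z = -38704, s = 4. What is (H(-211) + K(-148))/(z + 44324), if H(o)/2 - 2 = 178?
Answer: -59/1405 ≈ -0.041993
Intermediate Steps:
H(o) = 360 (H(o) = 4 + 2*178 = 4 + 356 = 360)
K(W) = -4 + 4*W (K(W) = -4 + W*4 = -4 + 4*W)
(H(-211) + K(-148))/(z + 44324) = (360 + (-4 + 4*(-148)))/(-38704 + 44324) = (360 + (-4 - 592))/5620 = (360 - 596)*(1/5620) = -236*1/5620 = -59/1405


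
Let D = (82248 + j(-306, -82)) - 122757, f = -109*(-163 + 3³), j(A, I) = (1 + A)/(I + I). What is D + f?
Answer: -4212035/164 ≈ -25683.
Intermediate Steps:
j(A, I) = (1 + A)/(2*I) (j(A, I) = (1 + A)/((2*I)) = (1 + A)*(1/(2*I)) = (1 + A)/(2*I))
f = 14824 (f = -109*(-163 + 27) = -109*(-136) = 14824)
D = -6643171/164 (D = (82248 + (½)*(1 - 306)/(-82)) - 122757 = (82248 + (½)*(-1/82)*(-305)) - 122757 = (82248 + 305/164) - 122757 = 13488977/164 - 122757 = -6643171/164 ≈ -40507.)
D + f = -6643171/164 + 14824 = -4212035/164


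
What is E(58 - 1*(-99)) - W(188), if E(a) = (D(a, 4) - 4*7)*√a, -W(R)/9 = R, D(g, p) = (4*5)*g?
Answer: 1692 + 3112*√157 ≈ 40685.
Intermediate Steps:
D(g, p) = 20*g
W(R) = -9*R
E(a) = √a*(-28 + 20*a) (E(a) = (20*a - 4*7)*√a = (20*a - 28)*√a = (-28 + 20*a)*√a = √a*(-28 + 20*a))
E(58 - 1*(-99)) - W(188) = √(58 - 1*(-99))*(-28 + 20*(58 - 1*(-99))) - (-9)*188 = √(58 + 99)*(-28 + 20*(58 + 99)) - 1*(-1692) = √157*(-28 + 20*157) + 1692 = √157*(-28 + 3140) + 1692 = √157*3112 + 1692 = 3112*√157 + 1692 = 1692 + 3112*√157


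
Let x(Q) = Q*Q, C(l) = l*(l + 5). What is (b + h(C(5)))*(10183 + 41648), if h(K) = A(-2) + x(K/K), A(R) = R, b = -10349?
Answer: -536450850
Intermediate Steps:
C(l) = l*(5 + l)
x(Q) = Q²
h(K) = -1 (h(K) = -2 + (K/K)² = -2 + 1² = -2 + 1 = -1)
(b + h(C(5)))*(10183 + 41648) = (-10349 - 1)*(10183 + 41648) = -10350*51831 = -536450850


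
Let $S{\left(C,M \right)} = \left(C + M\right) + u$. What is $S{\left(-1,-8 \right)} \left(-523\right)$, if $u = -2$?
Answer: $5753$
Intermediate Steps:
$S{\left(C,M \right)} = -2 + C + M$ ($S{\left(C,M \right)} = \left(C + M\right) - 2 = -2 + C + M$)
$S{\left(-1,-8 \right)} \left(-523\right) = \left(-2 - 1 - 8\right) \left(-523\right) = \left(-11\right) \left(-523\right) = 5753$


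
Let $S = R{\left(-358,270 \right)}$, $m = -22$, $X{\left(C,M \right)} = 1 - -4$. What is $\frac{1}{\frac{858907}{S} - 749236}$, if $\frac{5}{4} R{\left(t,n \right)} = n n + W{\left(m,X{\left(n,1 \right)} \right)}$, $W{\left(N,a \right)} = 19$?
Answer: $- \frac{41668}{31218552143} \approx -1.3347 \cdot 10^{-6}$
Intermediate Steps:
$X{\left(C,M \right)} = 5$ ($X{\left(C,M \right)} = 1 + 4 = 5$)
$R{\left(t,n \right)} = \frac{76}{5} + \frac{4 n^{2}}{5}$ ($R{\left(t,n \right)} = \frac{4 \left(n n + 19\right)}{5} = \frac{4 \left(n^{2} + 19\right)}{5} = \frac{4 \left(19 + n^{2}\right)}{5} = \frac{76}{5} + \frac{4 n^{2}}{5}$)
$S = \frac{291676}{5}$ ($S = \frac{76}{5} + \frac{4 \cdot 270^{2}}{5} = \frac{76}{5} + \frac{4}{5} \cdot 72900 = \frac{76}{5} + 58320 = \frac{291676}{5} \approx 58335.0$)
$\frac{1}{\frac{858907}{S} - 749236} = \frac{1}{\frac{858907}{\frac{291676}{5}} - 749236} = \frac{1}{858907 \cdot \frac{5}{291676} - 749236} = \frac{1}{\frac{613505}{41668} - 749236} = \frac{1}{- \frac{31218552143}{41668}} = - \frac{41668}{31218552143}$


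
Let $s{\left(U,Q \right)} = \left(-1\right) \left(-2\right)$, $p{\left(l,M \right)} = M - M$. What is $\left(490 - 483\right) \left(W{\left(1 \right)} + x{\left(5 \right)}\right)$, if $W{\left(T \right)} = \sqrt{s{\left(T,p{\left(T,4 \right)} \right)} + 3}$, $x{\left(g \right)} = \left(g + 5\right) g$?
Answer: $350 + 7 \sqrt{5} \approx 365.65$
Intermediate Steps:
$p{\left(l,M \right)} = 0$
$x{\left(g \right)} = g \left(5 + g\right)$ ($x{\left(g \right)} = \left(5 + g\right) g = g \left(5 + g\right)$)
$s{\left(U,Q \right)} = 2$
$W{\left(T \right)} = \sqrt{5}$ ($W{\left(T \right)} = \sqrt{2 + 3} = \sqrt{5}$)
$\left(490 - 483\right) \left(W{\left(1 \right)} + x{\left(5 \right)}\right) = \left(490 - 483\right) \left(\sqrt{5} + 5 \left(5 + 5\right)\right) = 7 \left(\sqrt{5} + 5 \cdot 10\right) = 7 \left(\sqrt{5} + 50\right) = 7 \left(50 + \sqrt{5}\right) = 350 + 7 \sqrt{5}$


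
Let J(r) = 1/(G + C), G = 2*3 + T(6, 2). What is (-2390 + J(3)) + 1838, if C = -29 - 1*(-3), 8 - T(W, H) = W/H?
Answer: -8281/15 ≈ -552.07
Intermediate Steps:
T(W, H) = 8 - W/H
G = 11 (G = 2*3 + (8 - 1*6/2) = 6 + (8 - 1*6*½) = 6 + (8 - 3) = 6 + 5 = 11)
C = -26 (C = -29 + 3 = -26)
J(r) = -1/15 (J(r) = 1/(11 - 26) = 1/(-15) = -1/15)
(-2390 + J(3)) + 1838 = (-2390 - 1/15) + 1838 = -35851/15 + 1838 = -8281/15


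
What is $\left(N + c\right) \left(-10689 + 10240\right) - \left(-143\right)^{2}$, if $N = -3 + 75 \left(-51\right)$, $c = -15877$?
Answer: $8827096$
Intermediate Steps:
$N = -3828$ ($N = -3 - 3825 = -3828$)
$\left(N + c\right) \left(-10689 + 10240\right) - \left(-143\right)^{2} = \left(-3828 - 15877\right) \left(-10689 + 10240\right) - \left(-143\right)^{2} = \left(-19705\right) \left(-449\right) - 20449 = 8847545 - 20449 = 8827096$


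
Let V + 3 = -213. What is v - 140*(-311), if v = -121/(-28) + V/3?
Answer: 1217225/28 ≈ 43472.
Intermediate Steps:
V = -216 (V = -3 - 213 = -216)
v = -1895/28 (v = -121/(-28) - 216/3 = -121*(-1/28) - 216*⅓ = 121/28 - 72 = -1895/28 ≈ -67.679)
v - 140*(-311) = -1895/28 - 140*(-311) = -1895/28 + 43540 = 1217225/28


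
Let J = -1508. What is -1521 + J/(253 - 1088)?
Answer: -1268527/835 ≈ -1519.2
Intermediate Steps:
-1521 + J/(253 - 1088) = -1521 - 1508/(253 - 1088) = -1521 - 1508/(-835) = -1521 - 1508*(-1/835) = -1521 + 1508/835 = -1268527/835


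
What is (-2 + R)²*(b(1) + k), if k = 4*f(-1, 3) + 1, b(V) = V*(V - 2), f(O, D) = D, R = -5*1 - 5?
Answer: 1728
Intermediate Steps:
R = -10 (R = -5 - 5 = -10)
b(V) = V*(-2 + V)
k = 13 (k = 4*3 + 1 = 12 + 1 = 13)
(-2 + R)²*(b(1) + k) = (-2 - 10)²*(1*(-2 + 1) + 13) = (-12)²*(1*(-1) + 13) = 144*(-1 + 13) = 144*12 = 1728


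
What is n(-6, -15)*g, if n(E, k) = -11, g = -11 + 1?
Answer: 110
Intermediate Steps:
g = -10
n(-6, -15)*g = -11*(-10) = 110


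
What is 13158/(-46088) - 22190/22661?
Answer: -660433079/522200084 ≈ -1.2647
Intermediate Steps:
13158/(-46088) - 22190/22661 = 13158*(-1/46088) - 22190*1/22661 = -6579/23044 - 22190/22661 = -660433079/522200084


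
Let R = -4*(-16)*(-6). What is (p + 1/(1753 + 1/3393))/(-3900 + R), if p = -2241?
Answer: 1481034193/2831214680 ≈ 0.52311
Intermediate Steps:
R = -384 (R = 64*(-6) = -384)
(p + 1/(1753 + 1/3393))/(-3900 + R) = (-2241 + 1/(1753 + 1/3393))/(-3900 - 384) = (-2241 + 1/(1753 + 1/3393))/(-4284) = (-2241 + 1/(5947930/3393))*(-1/4284) = (-2241 + 3393/5947930)*(-1/4284) = -13329307737/5947930*(-1/4284) = 1481034193/2831214680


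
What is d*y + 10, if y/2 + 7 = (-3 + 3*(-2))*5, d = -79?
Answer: 8226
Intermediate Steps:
y = -104 (y = -14 + 2*((-3 + 3*(-2))*5) = -14 + 2*((-3 - 6)*5) = -14 + 2*(-9*5) = -14 + 2*(-45) = -14 - 90 = -104)
d*y + 10 = -79*(-104) + 10 = 8216 + 10 = 8226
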